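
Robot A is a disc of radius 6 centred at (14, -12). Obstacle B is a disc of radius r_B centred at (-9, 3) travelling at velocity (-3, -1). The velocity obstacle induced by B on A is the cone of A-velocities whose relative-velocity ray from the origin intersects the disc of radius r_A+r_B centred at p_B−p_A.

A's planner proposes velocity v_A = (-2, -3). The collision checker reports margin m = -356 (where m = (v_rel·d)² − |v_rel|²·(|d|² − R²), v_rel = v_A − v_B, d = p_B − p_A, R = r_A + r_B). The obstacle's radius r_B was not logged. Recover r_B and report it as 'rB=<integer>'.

m = -356
d = (-23, 15);  v_rel = (1, -2),  |v_rel|² = 5
v_rel×d = (1)·(15) − (-2)·(-23) = -31
since m = R²·5 − (-31)²:  R² = (961 + -356) / 5 = 121
R = √121 = 11  ⇒  r_B = 11 − 6 = 5

rB=5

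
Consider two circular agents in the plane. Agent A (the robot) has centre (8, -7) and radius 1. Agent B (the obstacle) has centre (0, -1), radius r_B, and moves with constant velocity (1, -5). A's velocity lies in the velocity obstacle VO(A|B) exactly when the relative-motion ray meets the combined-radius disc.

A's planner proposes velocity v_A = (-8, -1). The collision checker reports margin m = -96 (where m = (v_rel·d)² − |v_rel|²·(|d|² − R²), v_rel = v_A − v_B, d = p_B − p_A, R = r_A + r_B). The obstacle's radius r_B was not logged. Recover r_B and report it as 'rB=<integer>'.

m = -96
d = (-8, 6);  v_rel = (-9, 4),  |v_rel|² = 97
v_rel×d = (-9)·(6) − (4)·(-8) = -22
since m = R²·97 − (-22)²:  R² = (484 + -96) / 97 = 4
R = √4 = 2  ⇒  r_B = 2 − 1 = 1

rB=1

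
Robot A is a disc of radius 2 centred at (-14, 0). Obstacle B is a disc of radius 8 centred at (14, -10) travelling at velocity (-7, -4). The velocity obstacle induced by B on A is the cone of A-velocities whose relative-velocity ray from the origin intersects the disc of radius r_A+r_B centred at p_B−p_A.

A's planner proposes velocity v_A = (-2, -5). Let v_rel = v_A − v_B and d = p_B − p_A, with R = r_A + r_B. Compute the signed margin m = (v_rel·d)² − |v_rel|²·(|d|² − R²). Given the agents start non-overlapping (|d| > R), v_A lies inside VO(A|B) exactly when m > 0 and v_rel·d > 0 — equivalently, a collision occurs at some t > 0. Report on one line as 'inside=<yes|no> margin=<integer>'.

d = (28, -10),  |d|² = 884;  R = 2+8 = 10,  c = 884−10² = 784
v_rel = (5, -1),  |v_rel|² = 26;  v_rel·d = (5)·(28) + (-1)·(-10) = 150
26·t² − 300·t + 784 = 0  ⇒  m = 150² − 26·784 = 2116
m = 2116 > 0,  v_rel·d = 150 > 0  ⇒  inside

inside=yes margin=2116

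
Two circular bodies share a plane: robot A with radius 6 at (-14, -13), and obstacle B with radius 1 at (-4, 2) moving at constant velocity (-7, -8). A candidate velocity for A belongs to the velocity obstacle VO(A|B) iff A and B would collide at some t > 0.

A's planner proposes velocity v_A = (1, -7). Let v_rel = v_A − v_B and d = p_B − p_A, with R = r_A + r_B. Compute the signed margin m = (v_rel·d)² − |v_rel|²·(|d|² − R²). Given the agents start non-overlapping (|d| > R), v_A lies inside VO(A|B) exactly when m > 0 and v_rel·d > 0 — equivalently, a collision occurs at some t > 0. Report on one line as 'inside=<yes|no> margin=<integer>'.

d = (10, 15),  |d|² = 325;  R = 6+1 = 7,  c = 325−7² = 276
v_rel = (8, 1),  |v_rel|² = 65;  v_rel·d = (8)·(10) + (1)·(15) = 95
65·t² − 190·t + 276 = 0  ⇒  m = 95² − 65·276 = -8915
m = -8915 < 0,  v_rel·d = 95 > 0  ⇒  outside

inside=no margin=-8915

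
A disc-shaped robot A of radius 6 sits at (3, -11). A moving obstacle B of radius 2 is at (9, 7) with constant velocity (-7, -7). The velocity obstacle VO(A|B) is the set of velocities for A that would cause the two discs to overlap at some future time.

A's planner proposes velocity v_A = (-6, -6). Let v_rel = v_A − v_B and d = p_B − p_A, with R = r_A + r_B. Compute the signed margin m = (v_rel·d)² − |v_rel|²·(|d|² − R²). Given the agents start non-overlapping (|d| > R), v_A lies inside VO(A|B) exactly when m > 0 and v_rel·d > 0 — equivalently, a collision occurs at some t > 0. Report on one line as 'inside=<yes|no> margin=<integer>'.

d = (6, 18),  |d|² = 360;  R = 6+2 = 8,  c = 360−8² = 296
v_rel = (1, 1),  |v_rel|² = 2;  v_rel·d = (1)·(6) + (1)·(18) = 24
2·t² − 48·t + 296 = 0  ⇒  m = 24² − 2·296 = -16
m = -16 < 0,  v_rel·d = 24 > 0  ⇒  outside

inside=no margin=-16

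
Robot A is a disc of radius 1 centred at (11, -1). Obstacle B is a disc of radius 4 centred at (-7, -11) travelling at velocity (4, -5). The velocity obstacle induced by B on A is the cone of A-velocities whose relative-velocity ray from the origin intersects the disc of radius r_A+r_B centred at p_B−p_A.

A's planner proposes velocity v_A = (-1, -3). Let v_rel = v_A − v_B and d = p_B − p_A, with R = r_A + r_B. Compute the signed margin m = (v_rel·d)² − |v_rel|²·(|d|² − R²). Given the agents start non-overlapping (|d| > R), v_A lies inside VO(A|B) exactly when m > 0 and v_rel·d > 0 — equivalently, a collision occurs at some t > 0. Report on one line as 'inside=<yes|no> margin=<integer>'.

d = (-18, -10),  |d|² = 424;  R = 1+4 = 5,  c = 424−5² = 399
v_rel = (-5, 2),  |v_rel|² = 29;  v_rel·d = (-5)·(-18) + (2)·(-10) = 70
29·t² − 140·t + 399 = 0  ⇒  m = 70² − 29·399 = -6671
m = -6671 < 0,  v_rel·d = 70 > 0  ⇒  outside

inside=no margin=-6671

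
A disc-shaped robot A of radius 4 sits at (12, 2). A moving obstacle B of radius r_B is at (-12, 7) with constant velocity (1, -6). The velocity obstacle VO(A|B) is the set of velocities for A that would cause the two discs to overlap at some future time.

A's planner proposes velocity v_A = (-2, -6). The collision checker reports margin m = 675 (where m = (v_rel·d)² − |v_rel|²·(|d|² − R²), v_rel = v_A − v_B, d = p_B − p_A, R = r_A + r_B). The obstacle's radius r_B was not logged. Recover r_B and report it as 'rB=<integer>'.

m = 675
d = (-24, 5);  v_rel = (-3, 0),  |v_rel|² = 9
v_rel×d = (-3)·(5) − (0)·(-24) = -15
since m = R²·9 − (-15)²:  R² = (225 + 675) / 9 = 100
R = √100 = 10  ⇒  r_B = 10 − 4 = 6

rB=6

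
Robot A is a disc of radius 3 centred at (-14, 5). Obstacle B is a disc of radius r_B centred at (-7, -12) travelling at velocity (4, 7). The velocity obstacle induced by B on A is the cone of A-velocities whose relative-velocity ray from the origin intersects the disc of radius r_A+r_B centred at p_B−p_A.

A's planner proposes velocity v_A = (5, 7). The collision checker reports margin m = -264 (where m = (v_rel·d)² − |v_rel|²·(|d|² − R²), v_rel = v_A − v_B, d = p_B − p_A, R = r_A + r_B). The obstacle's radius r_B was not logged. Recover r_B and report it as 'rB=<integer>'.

m = -264
d = (7, -17);  v_rel = (1, 0),  |v_rel|² = 1
v_rel×d = (1)·(-17) − (0)·(7) = -17
since m = R²·1 − (-17)²:  R² = (289 + -264) / 1 = 25
R = √25 = 5  ⇒  r_B = 5 − 3 = 2

rB=2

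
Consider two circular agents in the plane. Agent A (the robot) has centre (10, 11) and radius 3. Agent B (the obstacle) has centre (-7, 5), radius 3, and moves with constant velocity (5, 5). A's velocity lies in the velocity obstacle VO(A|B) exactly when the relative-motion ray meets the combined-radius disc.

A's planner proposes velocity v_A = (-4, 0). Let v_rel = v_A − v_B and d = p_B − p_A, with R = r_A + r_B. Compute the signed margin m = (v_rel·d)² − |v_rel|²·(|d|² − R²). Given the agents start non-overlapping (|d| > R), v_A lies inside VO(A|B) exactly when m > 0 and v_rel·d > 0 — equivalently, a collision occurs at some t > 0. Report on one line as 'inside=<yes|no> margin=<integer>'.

d = (-17, -6),  |d|² = 325;  R = 3+3 = 6,  c = 325−6² = 289
v_rel = (-9, -5),  |v_rel|² = 106;  v_rel·d = (-9)·(-17) + (-5)·(-6) = 183
106·t² − 366·t + 289 = 0  ⇒  m = 183² − 106·289 = 2855
m = 2855 > 0,  v_rel·d = 183 > 0  ⇒  inside

inside=yes margin=2855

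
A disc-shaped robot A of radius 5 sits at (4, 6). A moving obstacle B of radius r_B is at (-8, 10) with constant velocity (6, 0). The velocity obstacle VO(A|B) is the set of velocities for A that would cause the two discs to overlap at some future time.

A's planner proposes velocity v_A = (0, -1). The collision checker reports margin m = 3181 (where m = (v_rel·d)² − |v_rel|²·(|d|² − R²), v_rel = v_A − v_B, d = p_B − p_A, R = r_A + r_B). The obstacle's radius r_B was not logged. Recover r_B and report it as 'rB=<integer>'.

m = 3181
d = (-12, 4);  v_rel = (-6, -1),  |v_rel|² = 37
v_rel×d = (-6)·(4) − (-1)·(-12) = -36
since m = R²·37 − (-36)²:  R² = (1296 + 3181) / 37 = 121
R = √121 = 11  ⇒  r_B = 11 − 5 = 6

rB=6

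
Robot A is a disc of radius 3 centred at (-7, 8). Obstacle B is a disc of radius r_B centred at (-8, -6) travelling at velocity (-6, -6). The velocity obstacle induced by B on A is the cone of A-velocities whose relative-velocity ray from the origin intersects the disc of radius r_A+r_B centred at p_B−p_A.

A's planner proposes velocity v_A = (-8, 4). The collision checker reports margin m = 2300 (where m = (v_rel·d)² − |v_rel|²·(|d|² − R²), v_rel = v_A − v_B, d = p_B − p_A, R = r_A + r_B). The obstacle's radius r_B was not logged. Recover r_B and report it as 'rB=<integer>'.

m = 2300
d = (-1, -14);  v_rel = (-2, 10),  |v_rel|² = 104
v_rel×d = (-2)·(-14) − (10)·(-1) = 38
since m = R²·104 − 38²:  R² = (1444 + 2300) / 104 = 36
R = √36 = 6  ⇒  r_B = 6 − 3 = 3

rB=3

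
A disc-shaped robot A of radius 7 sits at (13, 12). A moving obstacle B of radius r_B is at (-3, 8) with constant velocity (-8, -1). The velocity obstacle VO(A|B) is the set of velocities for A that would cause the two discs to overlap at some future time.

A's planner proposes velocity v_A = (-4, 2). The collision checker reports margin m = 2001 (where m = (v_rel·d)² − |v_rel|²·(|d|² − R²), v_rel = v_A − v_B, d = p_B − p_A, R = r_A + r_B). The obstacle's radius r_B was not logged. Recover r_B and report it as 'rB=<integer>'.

m = 2001
d = (-16, -4);  v_rel = (4, 3),  |v_rel|² = 25
v_rel×d = (4)·(-4) − (3)·(-16) = 32
since m = R²·25 − 32²:  R² = (1024 + 2001) / 25 = 121
R = √121 = 11  ⇒  r_B = 11 − 7 = 4

rB=4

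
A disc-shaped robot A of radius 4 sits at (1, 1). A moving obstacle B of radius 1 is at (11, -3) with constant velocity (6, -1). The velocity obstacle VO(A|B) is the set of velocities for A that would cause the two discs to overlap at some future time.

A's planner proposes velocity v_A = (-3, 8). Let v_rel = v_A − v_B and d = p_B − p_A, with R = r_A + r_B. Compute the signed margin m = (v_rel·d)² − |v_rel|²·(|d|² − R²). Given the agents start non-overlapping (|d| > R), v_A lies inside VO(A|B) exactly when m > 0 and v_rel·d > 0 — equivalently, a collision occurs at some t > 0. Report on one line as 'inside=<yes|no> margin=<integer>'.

d = (10, -4),  |d|² = 116;  R = 4+1 = 5,  c = 116−5² = 91
v_rel = (-9, 9),  |v_rel|² = 162;  v_rel·d = (-9)·(10) + (9)·(-4) = -126
162·t² + 252·t + 91 = 0  ⇒  m = (-126)² − 162·91 = 1134
m = 1134 > 0,  v_rel·d = -126 < 0  ⇒  outside

inside=no margin=1134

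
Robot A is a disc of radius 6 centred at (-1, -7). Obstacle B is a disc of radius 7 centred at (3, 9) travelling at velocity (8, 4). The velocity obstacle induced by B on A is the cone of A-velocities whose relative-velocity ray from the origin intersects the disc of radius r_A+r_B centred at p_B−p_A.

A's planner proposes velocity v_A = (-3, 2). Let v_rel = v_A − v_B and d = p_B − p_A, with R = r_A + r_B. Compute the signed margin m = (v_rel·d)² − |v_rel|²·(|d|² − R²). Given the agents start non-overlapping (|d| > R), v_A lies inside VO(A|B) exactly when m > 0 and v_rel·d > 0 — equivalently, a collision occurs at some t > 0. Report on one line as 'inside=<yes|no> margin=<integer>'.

d = (4, 16),  |d|² = 272;  R = 6+7 = 13,  c = 272−13² = 103
v_rel = (-11, -2),  |v_rel|² = 125;  v_rel·d = (-11)·(4) + (-2)·(16) = -76
125·t² + 152·t + 103 = 0  ⇒  m = (-76)² − 125·103 = -7099
m = -7099 < 0,  v_rel·d = -76 < 0  ⇒  outside

inside=no margin=-7099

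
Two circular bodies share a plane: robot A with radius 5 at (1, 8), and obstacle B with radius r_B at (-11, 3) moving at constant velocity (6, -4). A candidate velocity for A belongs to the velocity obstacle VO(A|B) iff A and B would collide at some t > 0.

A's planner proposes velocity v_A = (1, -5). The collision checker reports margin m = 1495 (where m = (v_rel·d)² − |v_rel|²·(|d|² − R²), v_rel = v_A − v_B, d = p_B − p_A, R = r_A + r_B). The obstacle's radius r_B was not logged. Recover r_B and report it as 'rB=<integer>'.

m = 1495
d = (-12, -5);  v_rel = (-5, -1),  |v_rel|² = 26
v_rel×d = (-5)·(-5) − (-1)·(-12) = 13
since m = R²·26 − 13²:  R² = (169 + 1495) / 26 = 64
R = √64 = 8  ⇒  r_B = 8 − 5 = 3

rB=3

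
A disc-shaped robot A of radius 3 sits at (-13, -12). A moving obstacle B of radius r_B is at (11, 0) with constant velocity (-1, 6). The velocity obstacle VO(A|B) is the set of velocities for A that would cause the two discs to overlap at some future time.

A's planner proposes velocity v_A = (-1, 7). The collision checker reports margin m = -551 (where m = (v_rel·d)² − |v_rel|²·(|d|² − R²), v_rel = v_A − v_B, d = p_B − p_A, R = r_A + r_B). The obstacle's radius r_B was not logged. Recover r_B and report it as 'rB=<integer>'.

m = -551
d = (24, 12);  v_rel = (0, 1),  |v_rel|² = 1
v_rel×d = (0)·(12) − (1)·(24) = -24
since m = R²·1 − (-24)²:  R² = (576 + -551) / 1 = 25
R = √25 = 5  ⇒  r_B = 5 − 3 = 2

rB=2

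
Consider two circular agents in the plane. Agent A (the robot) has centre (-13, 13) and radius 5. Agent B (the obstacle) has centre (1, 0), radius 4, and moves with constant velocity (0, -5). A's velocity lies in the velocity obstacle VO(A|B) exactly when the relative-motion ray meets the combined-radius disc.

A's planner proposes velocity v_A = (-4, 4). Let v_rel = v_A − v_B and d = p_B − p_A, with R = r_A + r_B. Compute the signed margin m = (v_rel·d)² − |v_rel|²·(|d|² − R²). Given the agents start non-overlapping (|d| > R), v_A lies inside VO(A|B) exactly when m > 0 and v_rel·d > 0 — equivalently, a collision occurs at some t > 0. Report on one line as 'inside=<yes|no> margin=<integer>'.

d = (14, -13),  |d|² = 365;  R = 5+4 = 9,  c = 365−9² = 284
v_rel = (-4, 9),  |v_rel|² = 97;  v_rel·d = (-4)·(14) + (9)·(-13) = -173
97·t² + 346·t + 284 = 0  ⇒  m = (-173)² − 97·284 = 2381
m = 2381 > 0,  v_rel·d = -173 < 0  ⇒  outside

inside=no margin=2381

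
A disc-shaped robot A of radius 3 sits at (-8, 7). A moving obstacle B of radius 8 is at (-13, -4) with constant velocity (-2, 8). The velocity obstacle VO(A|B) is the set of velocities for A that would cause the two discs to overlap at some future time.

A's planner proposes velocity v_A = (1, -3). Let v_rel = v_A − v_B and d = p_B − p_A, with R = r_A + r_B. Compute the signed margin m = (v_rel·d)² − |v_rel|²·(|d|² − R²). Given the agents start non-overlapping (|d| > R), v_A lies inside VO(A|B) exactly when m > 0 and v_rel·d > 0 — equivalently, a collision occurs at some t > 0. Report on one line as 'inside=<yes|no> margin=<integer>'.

d = (-5, -11),  |d|² = 146;  R = 3+8 = 11,  c = 146−11² = 25
v_rel = (3, -11),  |v_rel|² = 130;  v_rel·d = (3)·(-5) + (-11)·(-11) = 106
130·t² − 212·t + 25 = 0  ⇒  m = 106² − 130·25 = 7986
m = 7986 > 0,  v_rel·d = 106 > 0  ⇒  inside

inside=yes margin=7986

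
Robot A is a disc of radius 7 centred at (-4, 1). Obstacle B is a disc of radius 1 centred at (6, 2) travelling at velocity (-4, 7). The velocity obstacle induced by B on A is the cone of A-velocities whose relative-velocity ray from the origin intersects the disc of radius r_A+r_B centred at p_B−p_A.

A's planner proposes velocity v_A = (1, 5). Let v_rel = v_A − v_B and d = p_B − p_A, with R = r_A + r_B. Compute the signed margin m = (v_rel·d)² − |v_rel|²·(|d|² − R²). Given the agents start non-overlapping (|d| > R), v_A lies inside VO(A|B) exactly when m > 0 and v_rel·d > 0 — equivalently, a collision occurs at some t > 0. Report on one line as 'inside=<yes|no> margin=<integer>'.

d = (10, 1),  |d|² = 101;  R = 7+1 = 8,  c = 101−8² = 37
v_rel = (5, -2),  |v_rel|² = 29;  v_rel·d = (5)·(10) + (-2)·(1) = 48
29·t² − 96·t + 37 = 0  ⇒  m = 48² − 29·37 = 1231
m = 1231 > 0,  v_rel·d = 48 > 0  ⇒  inside

inside=yes margin=1231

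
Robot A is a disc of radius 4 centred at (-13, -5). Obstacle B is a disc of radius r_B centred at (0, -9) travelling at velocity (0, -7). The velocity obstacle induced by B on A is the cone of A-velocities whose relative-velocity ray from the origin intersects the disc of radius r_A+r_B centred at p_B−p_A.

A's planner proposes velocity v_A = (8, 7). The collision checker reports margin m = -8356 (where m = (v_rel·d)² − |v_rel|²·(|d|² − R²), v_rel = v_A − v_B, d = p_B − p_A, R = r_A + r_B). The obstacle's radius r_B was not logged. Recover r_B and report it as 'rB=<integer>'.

m = -8356
d = (13, -4);  v_rel = (8, 14),  |v_rel|² = 260
v_rel×d = (8)·(-4) − (14)·(13) = -214
since m = R²·260 − (-214)²:  R² = (45796 + -8356) / 260 = 144
R = √144 = 12  ⇒  r_B = 12 − 4 = 8

rB=8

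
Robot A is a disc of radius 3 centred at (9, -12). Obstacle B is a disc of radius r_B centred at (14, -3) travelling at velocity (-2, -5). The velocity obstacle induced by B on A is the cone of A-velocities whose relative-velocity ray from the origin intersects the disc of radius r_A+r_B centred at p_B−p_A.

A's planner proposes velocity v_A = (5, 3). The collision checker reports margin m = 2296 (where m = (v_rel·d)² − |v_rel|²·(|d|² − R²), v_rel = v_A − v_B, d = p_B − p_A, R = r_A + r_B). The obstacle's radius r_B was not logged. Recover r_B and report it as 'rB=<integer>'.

m = 2296
d = (5, 9);  v_rel = (7, 8),  |v_rel|² = 113
v_rel×d = (7)·(9) − (8)·(5) = 23
since m = R²·113 − 23²:  R² = (529 + 2296) / 113 = 25
R = √25 = 5  ⇒  r_B = 5 − 3 = 2

rB=2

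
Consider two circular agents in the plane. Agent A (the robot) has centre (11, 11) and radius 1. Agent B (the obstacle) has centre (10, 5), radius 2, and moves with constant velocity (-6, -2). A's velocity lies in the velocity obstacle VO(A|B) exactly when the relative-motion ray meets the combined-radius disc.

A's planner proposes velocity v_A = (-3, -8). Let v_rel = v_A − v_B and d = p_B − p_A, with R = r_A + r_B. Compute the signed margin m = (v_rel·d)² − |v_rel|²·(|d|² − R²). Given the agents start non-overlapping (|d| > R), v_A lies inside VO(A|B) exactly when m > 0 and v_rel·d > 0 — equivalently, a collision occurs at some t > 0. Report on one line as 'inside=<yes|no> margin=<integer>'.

d = (-1, -6),  |d|² = 37;  R = 1+2 = 3,  c = 37−3² = 28
v_rel = (3, -6),  |v_rel|² = 45;  v_rel·d = (3)·(-1) + (-6)·(-6) = 33
45·t² − 66·t + 28 = 0  ⇒  m = 33² − 45·28 = -171
m = -171 < 0,  v_rel·d = 33 > 0  ⇒  outside

inside=no margin=-171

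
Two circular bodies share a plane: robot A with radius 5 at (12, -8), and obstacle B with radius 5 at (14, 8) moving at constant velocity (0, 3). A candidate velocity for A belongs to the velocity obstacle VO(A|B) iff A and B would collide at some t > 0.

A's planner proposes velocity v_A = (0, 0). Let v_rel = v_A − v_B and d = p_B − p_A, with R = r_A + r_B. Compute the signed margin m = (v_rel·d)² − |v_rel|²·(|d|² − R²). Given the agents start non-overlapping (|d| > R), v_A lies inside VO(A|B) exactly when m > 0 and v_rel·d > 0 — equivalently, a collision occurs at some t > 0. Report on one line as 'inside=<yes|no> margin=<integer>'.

d = (2, 16),  |d|² = 260;  R = 5+5 = 10,  c = 260−10² = 160
v_rel = (0, -3),  |v_rel|² = 9;  v_rel·d = (0)·(2) + (-3)·(16) = -48
9·t² + 96·t + 160 = 0  ⇒  m = (-48)² − 9·160 = 864
m = 864 > 0,  v_rel·d = -48 < 0  ⇒  outside

inside=no margin=864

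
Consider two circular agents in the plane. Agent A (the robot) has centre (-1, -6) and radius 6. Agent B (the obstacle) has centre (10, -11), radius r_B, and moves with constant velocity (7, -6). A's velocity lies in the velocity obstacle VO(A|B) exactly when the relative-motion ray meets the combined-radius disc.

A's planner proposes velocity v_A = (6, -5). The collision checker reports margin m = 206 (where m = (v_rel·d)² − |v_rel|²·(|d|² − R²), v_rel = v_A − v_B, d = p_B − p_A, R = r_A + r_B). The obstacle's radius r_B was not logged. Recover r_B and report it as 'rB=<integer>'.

m = 206
d = (11, -5);  v_rel = (-1, 1),  |v_rel|² = 2
v_rel×d = (-1)·(-5) − (1)·(11) = -6
since m = R²·2 − (-6)²:  R² = (36 + 206) / 2 = 121
R = √121 = 11  ⇒  r_B = 11 − 6 = 5

rB=5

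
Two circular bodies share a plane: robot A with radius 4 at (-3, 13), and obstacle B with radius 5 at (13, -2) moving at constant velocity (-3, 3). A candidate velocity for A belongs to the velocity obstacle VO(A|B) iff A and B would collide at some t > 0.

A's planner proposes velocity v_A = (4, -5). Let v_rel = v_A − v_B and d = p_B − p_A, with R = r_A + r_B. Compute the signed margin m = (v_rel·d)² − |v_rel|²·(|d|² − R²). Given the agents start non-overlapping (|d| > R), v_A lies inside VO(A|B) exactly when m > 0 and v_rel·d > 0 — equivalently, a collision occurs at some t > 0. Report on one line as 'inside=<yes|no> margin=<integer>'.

d = (16, -15),  |d|² = 481;  R = 4+5 = 9,  c = 481−9² = 400
v_rel = (7, -8),  |v_rel|² = 113;  v_rel·d = (7)·(16) + (-8)·(-15) = 232
113·t² − 464·t + 400 = 0  ⇒  m = 232² − 113·400 = 8624
m = 8624 > 0,  v_rel·d = 232 > 0  ⇒  inside

inside=yes margin=8624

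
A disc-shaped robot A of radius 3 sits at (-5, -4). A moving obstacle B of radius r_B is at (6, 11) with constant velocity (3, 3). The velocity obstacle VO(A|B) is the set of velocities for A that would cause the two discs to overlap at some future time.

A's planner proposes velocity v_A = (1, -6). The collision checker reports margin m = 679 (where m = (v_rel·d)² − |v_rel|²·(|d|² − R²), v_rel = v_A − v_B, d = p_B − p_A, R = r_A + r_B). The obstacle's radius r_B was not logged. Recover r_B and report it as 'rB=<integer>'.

m = 679
d = (11, 15);  v_rel = (-2, -9),  |v_rel|² = 85
v_rel×d = (-2)·(15) − (-9)·(11) = 69
since m = R²·85 − 69²:  R² = (4761 + 679) / 85 = 64
R = √64 = 8  ⇒  r_B = 8 − 3 = 5

rB=5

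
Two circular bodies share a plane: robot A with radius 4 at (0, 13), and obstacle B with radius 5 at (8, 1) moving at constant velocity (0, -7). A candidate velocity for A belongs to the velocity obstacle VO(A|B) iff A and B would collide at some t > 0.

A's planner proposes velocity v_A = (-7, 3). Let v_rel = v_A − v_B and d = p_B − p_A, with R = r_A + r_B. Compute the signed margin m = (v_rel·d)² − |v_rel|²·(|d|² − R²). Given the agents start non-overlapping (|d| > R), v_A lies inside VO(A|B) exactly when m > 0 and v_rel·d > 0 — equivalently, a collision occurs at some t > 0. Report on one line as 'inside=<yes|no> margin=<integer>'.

d = (8, -12),  |d|² = 208;  R = 4+5 = 9,  c = 208−9² = 127
v_rel = (-7, 10),  |v_rel|² = 149;  v_rel·d = (-7)·(8) + (10)·(-12) = -176
149·t² + 352·t + 127 = 0  ⇒  m = (-176)² − 149·127 = 12053
m = 12053 > 0,  v_rel·d = -176 < 0  ⇒  outside

inside=no margin=12053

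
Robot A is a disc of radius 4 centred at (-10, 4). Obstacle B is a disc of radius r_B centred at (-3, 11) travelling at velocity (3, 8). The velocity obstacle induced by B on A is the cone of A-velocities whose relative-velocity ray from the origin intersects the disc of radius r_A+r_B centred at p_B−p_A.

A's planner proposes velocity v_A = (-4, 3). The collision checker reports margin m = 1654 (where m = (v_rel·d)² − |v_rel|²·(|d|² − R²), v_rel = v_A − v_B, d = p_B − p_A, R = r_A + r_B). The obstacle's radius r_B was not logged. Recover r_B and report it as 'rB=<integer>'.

m = 1654
d = (7, 7);  v_rel = (-7, -5),  |v_rel|² = 74
v_rel×d = (-7)·(7) − (-5)·(7) = -14
since m = R²·74 − (-14)²:  R² = (196 + 1654) / 74 = 25
R = √25 = 5  ⇒  r_B = 5 − 4 = 1

rB=1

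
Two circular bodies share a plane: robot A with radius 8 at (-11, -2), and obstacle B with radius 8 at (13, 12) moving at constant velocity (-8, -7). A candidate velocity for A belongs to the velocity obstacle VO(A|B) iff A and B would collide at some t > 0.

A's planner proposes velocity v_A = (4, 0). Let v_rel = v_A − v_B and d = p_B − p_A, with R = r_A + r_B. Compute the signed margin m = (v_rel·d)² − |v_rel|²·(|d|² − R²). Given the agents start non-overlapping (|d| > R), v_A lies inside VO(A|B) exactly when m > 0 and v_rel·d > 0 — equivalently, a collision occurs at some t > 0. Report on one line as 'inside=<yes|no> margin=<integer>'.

d = (24, 14),  |d|² = 772;  R = 8+8 = 16,  c = 772−16² = 516
v_rel = (12, 7),  |v_rel|² = 193;  v_rel·d = (12)·(24) + (7)·(14) = 386
193·t² − 772·t + 516 = 0  ⇒  m = 386² − 193·516 = 49408
m = 49408 > 0,  v_rel·d = 386 > 0  ⇒  inside

inside=yes margin=49408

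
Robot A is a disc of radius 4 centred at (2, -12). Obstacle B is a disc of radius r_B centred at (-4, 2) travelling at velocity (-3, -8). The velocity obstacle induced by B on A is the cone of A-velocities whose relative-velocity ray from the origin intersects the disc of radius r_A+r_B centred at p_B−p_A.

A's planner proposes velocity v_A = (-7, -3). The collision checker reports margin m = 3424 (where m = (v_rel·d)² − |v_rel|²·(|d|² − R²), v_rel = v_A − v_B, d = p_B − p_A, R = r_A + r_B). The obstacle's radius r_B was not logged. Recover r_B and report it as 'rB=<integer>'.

m = 3424
d = (-6, 14);  v_rel = (-4, 5),  |v_rel|² = 41
v_rel×d = (-4)·(14) − (5)·(-6) = -26
since m = R²·41 − (-26)²:  R² = (676 + 3424) / 41 = 100
R = √100 = 10  ⇒  r_B = 10 − 4 = 6

rB=6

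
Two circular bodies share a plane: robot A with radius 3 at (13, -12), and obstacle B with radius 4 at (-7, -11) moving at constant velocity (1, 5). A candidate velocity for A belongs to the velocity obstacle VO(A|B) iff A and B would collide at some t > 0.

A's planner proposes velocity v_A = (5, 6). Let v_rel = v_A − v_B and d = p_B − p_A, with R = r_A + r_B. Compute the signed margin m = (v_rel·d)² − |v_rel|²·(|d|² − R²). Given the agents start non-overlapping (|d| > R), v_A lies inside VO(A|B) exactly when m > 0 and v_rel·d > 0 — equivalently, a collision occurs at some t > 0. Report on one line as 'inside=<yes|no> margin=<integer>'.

d = (-20, 1),  |d|² = 401;  R = 3+4 = 7,  c = 401−7² = 352
v_rel = (4, 1),  |v_rel|² = 17;  v_rel·d = (4)·(-20) + (1)·(1) = -79
17·t² + 158·t + 352 = 0  ⇒  m = (-79)² − 17·352 = 257
m = 257 > 0,  v_rel·d = -79 < 0  ⇒  outside

inside=no margin=257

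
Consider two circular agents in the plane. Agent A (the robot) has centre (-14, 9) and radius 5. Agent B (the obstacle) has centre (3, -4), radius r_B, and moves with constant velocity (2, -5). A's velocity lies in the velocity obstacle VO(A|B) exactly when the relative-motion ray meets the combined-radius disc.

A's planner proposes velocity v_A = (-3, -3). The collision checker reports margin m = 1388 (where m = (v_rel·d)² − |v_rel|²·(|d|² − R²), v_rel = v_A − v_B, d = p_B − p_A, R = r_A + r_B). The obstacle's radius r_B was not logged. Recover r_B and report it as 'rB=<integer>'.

m = 1388
d = (17, -13);  v_rel = (-5, 2),  |v_rel|² = 29
v_rel×d = (-5)·(-13) − (2)·(17) = 31
since m = R²·29 − 31²:  R² = (961 + 1388) / 29 = 81
R = √81 = 9  ⇒  r_B = 9 − 5 = 4

rB=4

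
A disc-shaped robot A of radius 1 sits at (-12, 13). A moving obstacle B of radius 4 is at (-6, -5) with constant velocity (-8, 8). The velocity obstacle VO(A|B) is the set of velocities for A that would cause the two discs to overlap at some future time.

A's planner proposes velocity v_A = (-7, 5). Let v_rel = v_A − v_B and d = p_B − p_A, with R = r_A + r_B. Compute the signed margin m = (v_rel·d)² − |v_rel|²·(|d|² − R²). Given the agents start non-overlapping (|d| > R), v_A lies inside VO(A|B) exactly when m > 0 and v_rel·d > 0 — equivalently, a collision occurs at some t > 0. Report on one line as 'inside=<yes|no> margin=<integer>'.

d = (6, -18),  |d|² = 360;  R = 1+4 = 5,  c = 360−5² = 335
v_rel = (1, -3),  |v_rel|² = 10;  v_rel·d = (1)·(6) + (-3)·(-18) = 60
10·t² − 120·t + 335 = 0  ⇒  m = 60² − 10·335 = 250
m = 250 > 0,  v_rel·d = 60 > 0  ⇒  inside

inside=yes margin=250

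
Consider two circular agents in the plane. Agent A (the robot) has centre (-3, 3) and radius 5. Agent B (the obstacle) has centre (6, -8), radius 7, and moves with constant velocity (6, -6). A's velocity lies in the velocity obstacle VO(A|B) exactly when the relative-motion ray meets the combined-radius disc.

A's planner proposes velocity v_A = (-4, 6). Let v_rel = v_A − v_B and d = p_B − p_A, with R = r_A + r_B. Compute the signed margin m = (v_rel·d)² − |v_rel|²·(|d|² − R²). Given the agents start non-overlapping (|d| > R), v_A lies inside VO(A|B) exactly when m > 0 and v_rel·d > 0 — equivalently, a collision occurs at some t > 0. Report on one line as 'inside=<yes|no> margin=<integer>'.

d = (9, -11),  |d|² = 202;  R = 5+7 = 12,  c = 202−12² = 58
v_rel = (-10, 12),  |v_rel|² = 244;  v_rel·d = (-10)·(9) + (12)·(-11) = -222
244·t² + 444·t + 58 = 0  ⇒  m = (-222)² − 244·58 = 35132
m = 35132 > 0,  v_rel·d = -222 < 0  ⇒  outside

inside=no margin=35132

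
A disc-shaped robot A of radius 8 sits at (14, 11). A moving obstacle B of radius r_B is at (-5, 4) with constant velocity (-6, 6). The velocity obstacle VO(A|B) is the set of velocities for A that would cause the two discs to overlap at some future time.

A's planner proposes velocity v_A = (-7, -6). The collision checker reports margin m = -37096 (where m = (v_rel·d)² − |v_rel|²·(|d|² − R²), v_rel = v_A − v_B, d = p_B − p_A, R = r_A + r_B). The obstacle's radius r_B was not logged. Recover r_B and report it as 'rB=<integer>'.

m = -37096
d = (-19, -7);  v_rel = (-1, -12),  |v_rel|² = 145
v_rel×d = (-1)·(-7) − (-12)·(-19) = -221
since m = R²·145 − (-221)²:  R² = (48841 + -37096) / 145 = 81
R = √81 = 9  ⇒  r_B = 9 − 8 = 1

rB=1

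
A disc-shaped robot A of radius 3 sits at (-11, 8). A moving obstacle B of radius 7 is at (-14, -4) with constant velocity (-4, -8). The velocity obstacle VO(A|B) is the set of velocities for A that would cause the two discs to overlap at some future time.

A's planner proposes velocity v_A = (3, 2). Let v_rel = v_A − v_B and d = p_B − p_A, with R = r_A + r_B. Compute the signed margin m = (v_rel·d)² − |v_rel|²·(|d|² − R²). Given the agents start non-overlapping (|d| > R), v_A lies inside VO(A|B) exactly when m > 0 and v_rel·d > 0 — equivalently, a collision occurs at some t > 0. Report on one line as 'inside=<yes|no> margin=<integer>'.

d = (-3, -12),  |d|² = 153;  R = 3+7 = 10,  c = 153−10² = 53
v_rel = (7, 10),  |v_rel|² = 149;  v_rel·d = (7)·(-3) + (10)·(-12) = -141
149·t² + 282·t + 53 = 0  ⇒  m = (-141)² − 149·53 = 11984
m = 11984 > 0,  v_rel·d = -141 < 0  ⇒  outside

inside=no margin=11984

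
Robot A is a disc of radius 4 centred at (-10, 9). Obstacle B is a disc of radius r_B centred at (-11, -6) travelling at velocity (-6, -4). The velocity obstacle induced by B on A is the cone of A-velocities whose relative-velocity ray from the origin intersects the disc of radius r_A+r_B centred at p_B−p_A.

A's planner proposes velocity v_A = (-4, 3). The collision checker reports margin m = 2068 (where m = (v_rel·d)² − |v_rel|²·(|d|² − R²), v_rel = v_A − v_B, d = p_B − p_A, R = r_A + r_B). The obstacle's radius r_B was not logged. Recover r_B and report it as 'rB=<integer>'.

m = 2068
d = (-1, -15);  v_rel = (2, 7),  |v_rel|² = 53
v_rel×d = (2)·(-15) − (7)·(-1) = -23
since m = R²·53 − (-23)²:  R² = (529 + 2068) / 53 = 49
R = √49 = 7  ⇒  r_B = 7 − 4 = 3

rB=3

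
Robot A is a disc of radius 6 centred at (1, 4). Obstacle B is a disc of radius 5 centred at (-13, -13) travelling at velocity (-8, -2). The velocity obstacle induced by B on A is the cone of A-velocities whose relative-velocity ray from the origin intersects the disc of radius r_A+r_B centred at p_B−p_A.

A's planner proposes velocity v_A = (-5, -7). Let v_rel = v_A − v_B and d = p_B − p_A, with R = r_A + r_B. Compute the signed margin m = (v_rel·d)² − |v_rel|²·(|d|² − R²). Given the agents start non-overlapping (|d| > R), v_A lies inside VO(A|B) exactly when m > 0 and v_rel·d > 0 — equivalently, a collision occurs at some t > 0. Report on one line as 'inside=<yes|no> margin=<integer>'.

d = (-14, -17),  |d|² = 485;  R = 6+5 = 11,  c = 485−11² = 364
v_rel = (3, -5),  |v_rel|² = 34;  v_rel·d = (3)·(-14) + (-5)·(-17) = 43
34·t² − 86·t + 364 = 0  ⇒  m = 43² − 34·364 = -10527
m = -10527 < 0,  v_rel·d = 43 > 0  ⇒  outside

inside=no margin=-10527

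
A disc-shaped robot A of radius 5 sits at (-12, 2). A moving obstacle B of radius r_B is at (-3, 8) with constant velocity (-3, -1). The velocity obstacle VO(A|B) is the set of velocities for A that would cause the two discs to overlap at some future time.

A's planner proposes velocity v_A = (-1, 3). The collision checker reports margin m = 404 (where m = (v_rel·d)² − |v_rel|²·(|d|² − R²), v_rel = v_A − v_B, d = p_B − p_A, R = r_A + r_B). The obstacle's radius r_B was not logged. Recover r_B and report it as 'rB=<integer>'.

m = 404
d = (9, 6);  v_rel = (2, 4),  |v_rel|² = 20
v_rel×d = (2)·(6) − (4)·(9) = -24
since m = R²·20 − (-24)²:  R² = (576 + 404) / 20 = 49
R = √49 = 7  ⇒  r_B = 7 − 5 = 2

rB=2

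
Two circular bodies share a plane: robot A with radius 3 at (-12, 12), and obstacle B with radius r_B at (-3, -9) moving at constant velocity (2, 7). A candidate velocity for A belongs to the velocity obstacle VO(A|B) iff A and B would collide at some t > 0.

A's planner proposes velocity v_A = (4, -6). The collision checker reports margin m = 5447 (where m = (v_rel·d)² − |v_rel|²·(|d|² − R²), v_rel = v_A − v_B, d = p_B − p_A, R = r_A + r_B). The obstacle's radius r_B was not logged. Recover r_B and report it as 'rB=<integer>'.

m = 5447
d = (9, -21);  v_rel = (2, -13),  |v_rel|² = 173
v_rel×d = (2)·(-21) − (-13)·(9) = 75
since m = R²·173 − 75²:  R² = (5625 + 5447) / 173 = 64
R = √64 = 8  ⇒  r_B = 8 − 3 = 5

rB=5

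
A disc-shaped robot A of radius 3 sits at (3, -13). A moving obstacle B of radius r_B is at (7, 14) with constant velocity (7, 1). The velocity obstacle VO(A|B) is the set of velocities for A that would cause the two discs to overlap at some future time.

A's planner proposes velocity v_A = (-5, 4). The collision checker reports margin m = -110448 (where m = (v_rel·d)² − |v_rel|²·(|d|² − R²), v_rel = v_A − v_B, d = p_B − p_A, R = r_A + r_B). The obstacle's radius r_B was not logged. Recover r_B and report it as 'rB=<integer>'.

m = -110448
d = (4, 27);  v_rel = (-12, 3),  |v_rel|² = 153
v_rel×d = (-12)·(27) − (3)·(4) = -336
since m = R²·153 − (-336)²:  R² = (112896 + -110448) / 153 = 16
R = √16 = 4  ⇒  r_B = 4 − 3 = 1

rB=1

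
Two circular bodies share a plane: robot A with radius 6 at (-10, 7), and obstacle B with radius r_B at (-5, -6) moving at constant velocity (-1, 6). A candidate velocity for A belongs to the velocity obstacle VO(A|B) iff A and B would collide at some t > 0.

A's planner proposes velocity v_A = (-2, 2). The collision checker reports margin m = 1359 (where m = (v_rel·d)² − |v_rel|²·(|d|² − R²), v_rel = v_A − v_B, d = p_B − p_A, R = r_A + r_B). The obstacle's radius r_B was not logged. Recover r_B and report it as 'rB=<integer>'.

m = 1359
d = (5, -13);  v_rel = (-1, -4),  |v_rel|² = 17
v_rel×d = (-1)·(-13) − (-4)·(5) = 33
since m = R²·17 − 33²:  R² = (1089 + 1359) / 17 = 144
R = √144 = 12  ⇒  r_B = 12 − 6 = 6

rB=6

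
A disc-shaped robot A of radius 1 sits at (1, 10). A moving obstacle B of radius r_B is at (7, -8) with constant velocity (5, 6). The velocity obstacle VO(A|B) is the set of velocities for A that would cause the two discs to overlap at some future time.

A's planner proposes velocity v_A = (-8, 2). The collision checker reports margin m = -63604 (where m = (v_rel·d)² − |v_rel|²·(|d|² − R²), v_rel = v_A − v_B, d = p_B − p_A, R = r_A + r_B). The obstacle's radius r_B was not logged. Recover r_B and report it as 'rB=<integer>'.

m = -63604
d = (6, -18);  v_rel = (-13, -4),  |v_rel|² = 185
v_rel×d = (-13)·(-18) − (-4)·(6) = 258
since m = R²·185 − 258²:  R² = (66564 + -63604) / 185 = 16
R = √16 = 4  ⇒  r_B = 4 − 1 = 3

rB=3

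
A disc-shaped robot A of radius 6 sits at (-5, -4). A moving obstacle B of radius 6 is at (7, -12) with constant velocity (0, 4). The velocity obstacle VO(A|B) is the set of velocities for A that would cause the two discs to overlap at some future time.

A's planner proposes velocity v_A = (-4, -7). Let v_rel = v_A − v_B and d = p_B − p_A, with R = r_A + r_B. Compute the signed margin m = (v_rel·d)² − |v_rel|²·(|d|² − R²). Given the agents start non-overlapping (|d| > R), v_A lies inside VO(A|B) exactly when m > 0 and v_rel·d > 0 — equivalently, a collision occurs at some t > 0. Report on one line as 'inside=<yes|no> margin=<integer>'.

d = (12, -8),  |d|² = 208;  R = 6+6 = 12,  c = 208−12² = 64
v_rel = (-4, -11),  |v_rel|² = 137;  v_rel·d = (-4)·(12) + (-11)·(-8) = 40
137·t² − 80·t + 64 = 0  ⇒  m = 40² − 137·64 = -7168
m = -7168 < 0,  v_rel·d = 40 > 0  ⇒  outside

inside=no margin=-7168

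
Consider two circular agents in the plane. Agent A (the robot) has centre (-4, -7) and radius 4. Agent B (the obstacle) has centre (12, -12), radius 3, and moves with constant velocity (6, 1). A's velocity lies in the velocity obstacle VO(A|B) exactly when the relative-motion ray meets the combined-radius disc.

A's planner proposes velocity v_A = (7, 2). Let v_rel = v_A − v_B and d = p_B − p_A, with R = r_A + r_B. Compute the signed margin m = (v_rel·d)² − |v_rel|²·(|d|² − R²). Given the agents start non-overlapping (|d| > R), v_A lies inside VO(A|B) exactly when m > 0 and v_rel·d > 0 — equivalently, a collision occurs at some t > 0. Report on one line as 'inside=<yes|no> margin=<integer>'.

d = (16, -5),  |d|² = 281;  R = 4+3 = 7,  c = 281−7² = 232
v_rel = (1, 1),  |v_rel|² = 2;  v_rel·d = (1)·(16) + (1)·(-5) = 11
2·t² − 22·t + 232 = 0  ⇒  m = 11² − 2·232 = -343
m = -343 < 0,  v_rel·d = 11 > 0  ⇒  outside

inside=no margin=-343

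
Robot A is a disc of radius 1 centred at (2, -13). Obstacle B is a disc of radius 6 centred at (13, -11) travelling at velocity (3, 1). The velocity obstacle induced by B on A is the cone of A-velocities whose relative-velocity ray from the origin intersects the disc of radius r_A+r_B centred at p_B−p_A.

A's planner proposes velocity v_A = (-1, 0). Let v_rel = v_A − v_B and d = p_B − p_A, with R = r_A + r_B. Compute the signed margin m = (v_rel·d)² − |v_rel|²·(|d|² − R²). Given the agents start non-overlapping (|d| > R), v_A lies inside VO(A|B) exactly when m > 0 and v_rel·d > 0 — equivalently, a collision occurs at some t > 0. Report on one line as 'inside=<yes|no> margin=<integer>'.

d = (11, 2),  |d|² = 125;  R = 1+6 = 7,  c = 125−7² = 76
v_rel = (-4, -1),  |v_rel|² = 17;  v_rel·d = (-4)·(11) + (-1)·(2) = -46
17·t² + 92·t + 76 = 0  ⇒  m = (-46)² − 17·76 = 824
m = 824 > 0,  v_rel·d = -46 < 0  ⇒  outside

inside=no margin=824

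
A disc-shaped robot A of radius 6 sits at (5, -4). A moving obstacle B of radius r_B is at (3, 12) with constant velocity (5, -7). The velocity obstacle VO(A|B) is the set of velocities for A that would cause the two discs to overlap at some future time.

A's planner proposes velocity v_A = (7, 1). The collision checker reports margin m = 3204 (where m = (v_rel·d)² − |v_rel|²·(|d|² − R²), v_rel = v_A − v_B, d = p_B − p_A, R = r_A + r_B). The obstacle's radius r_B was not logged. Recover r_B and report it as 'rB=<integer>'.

m = 3204
d = (-2, 16);  v_rel = (2, 8),  |v_rel|² = 68
v_rel×d = (2)·(16) − (8)·(-2) = 48
since m = R²·68 − 48²:  R² = (2304 + 3204) / 68 = 81
R = √81 = 9  ⇒  r_B = 9 − 6 = 3

rB=3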